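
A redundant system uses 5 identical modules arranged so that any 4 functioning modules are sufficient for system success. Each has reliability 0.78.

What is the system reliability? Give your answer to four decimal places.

R = Σ_{i=4}^{5} C(5,i) p^i (1−p)^{5−i} with p = 0.78
C(5,4)·0.78^4·0.22^1 = 0.407166
C(5,5)·0.78^5·0.22^0 = 0.288717
Sum = 0.6959

0.6959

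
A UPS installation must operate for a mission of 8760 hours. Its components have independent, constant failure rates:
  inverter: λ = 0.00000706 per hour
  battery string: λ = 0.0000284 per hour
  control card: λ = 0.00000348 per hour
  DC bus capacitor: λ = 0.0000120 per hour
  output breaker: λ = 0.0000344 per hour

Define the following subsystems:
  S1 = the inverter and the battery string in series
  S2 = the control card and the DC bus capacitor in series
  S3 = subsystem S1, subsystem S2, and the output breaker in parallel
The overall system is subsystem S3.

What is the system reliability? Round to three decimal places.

0.991

R(inverter) = exp(−0.00000706 × 8760) = 0.94003
R(battery string) = exp(−0.0000284 × 8760) = 0.77975
R(control card) = exp(−0.00000348 × 8760) = 0.96998
R(DC bus capacitor) = exp(−0.0000120 × 8760) = 0.90022
R(output breaker) = exp(−0.0000344 × 8760) = 0.73982
Series (inverter and battery string): 0.94003 × 0.77975 = 0.73299
Series (control card and DC bus capacitor): 0.96998 × 0.90022 = 0.87320
Parallel ([0.73299], [0.87320], and output breaker): 1 − (1 − 0.73299)(1 − 0.87320)(1 − 0.73982) = 0.991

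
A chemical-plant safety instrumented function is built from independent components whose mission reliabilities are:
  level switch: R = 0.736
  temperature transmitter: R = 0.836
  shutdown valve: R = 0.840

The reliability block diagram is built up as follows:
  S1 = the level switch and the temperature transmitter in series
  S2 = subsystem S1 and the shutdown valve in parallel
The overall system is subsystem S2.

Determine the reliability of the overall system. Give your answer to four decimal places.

0.9384

Series (level switch and temperature transmitter): 0.736000 × 0.836000 = 0.615296
Parallel ([0.615296] and shutdown valve): 1 − (1 − 0.615296)(1 − 0.840000) = 0.9384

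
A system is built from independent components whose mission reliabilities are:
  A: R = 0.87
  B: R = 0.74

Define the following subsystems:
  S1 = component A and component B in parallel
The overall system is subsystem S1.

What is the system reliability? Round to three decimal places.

0.966

Parallel (A and B): 1 − (1 − 0.87000)(1 − 0.74000) = 0.966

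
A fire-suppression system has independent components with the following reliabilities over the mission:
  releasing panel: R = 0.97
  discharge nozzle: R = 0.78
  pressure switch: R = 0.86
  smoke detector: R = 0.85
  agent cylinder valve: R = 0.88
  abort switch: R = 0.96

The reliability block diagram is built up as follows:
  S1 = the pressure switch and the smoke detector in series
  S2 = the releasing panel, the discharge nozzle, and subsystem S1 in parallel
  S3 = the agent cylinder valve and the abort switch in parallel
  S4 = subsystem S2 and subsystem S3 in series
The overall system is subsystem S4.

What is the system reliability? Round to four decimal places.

0.9934

Series (pressure switch and smoke detector): 0.860000 × 0.850000 = 0.731000
Parallel (releasing panel, discharge nozzle, and [0.731000]): 1 − (1 − 0.970000)(1 − 0.780000)(1 − 0.731000) = 0.998225
Parallel (agent cylinder valve and abort switch): 1 − (1 − 0.880000)(1 − 0.960000) = 0.995200
Series ([0.998225] and [0.995200]): 0.998225 × 0.995200 = 0.9934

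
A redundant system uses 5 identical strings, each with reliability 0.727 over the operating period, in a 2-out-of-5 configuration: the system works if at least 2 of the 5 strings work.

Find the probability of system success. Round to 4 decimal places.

0.9783

R = Σ_{i=2}^{5} C(5,i) p^i (1−p)^{5−i} with p = 0.727
C(5,2)·0.727^2·0.273^3 = 0.107537
C(5,3)·0.727^3·0.273^2 = 0.286371
C(5,4)·0.727^4·0.273^1 = 0.381303
C(5,5)·0.727^5·0.273^0 = 0.203082
Sum = 0.9783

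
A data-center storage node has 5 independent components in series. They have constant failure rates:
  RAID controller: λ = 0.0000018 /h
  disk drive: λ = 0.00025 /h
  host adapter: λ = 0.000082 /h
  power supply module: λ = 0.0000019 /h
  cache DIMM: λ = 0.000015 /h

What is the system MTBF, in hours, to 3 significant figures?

Series of exponential components: λ_sys = Σ λ_i
λ_sys = 0.0000018 + 0.00025 + 0.000082 + 0.0000019 + 0.000015 = 3.5070e-04 /h
MTBF = 1 / λ_sys = 2850 h

2850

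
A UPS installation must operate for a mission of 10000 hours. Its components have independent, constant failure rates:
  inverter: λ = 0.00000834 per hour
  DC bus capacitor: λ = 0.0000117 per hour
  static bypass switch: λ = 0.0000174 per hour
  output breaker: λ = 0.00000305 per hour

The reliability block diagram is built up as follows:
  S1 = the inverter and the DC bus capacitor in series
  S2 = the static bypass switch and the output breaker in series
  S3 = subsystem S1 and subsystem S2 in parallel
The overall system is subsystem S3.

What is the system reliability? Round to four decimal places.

0.9664

R(inverter) = exp(−0.00000834 × 10000) = 0.919983
R(DC bus capacitor) = exp(−0.0000117 × 10000) = 0.889585
R(static bypass switch) = exp(−0.0000174 × 10000) = 0.840297
R(output breaker) = exp(−0.00000305 × 10000) = 0.969960
Series (inverter and DC bus capacitor): 0.919983 × 0.889585 = 0.818403
Series (static bypass switch and output breaker): 0.840297 × 0.969960 = 0.815054
Parallel ([0.818403] and [0.815054]): 1 − (1 − 0.818403)(1 − 0.815054) = 0.9664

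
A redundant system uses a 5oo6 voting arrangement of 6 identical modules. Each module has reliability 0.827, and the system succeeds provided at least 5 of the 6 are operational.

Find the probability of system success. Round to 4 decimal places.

R = Σ_{i=5}^{6} C(6,i) p^i (1−p)^{6−i} with p = 0.827
C(6,5)·0.827^5·0.173^1 = 0.401536
C(6,6)·0.827^6·0.173^0 = 0.319914
Sum = 0.7215

0.7215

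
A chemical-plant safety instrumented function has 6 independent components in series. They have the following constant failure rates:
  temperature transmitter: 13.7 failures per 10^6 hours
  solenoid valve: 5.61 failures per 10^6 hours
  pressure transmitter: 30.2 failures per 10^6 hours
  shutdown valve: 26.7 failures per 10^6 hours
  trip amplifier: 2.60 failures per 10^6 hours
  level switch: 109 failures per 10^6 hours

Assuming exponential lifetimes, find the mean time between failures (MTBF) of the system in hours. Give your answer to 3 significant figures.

Series of exponential components: λ_sys = Σ λ_i
λ_sys = 0.0000137 + 0.00000561 + 0.0000302 + 0.0000267 + 0.00000260 + 0.000109 = 1.8781e-04 /h
MTBF = 1 / λ_sys = 5320 h

5320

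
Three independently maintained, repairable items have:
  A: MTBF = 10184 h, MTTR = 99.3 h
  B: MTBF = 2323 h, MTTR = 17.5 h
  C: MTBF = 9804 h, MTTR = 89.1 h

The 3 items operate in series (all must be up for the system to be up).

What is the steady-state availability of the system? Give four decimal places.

0.9741

A(A) = MTBF/(MTBF+MTTR) = 10184/(10184+99.3) = 0.990344
A(B) = MTBF/(MTBF+MTTR) = 2323/(2323+17.5) = 0.992523
A(C) = MTBF/(MTBF+MTTR) = 9804/(9804+89.1) = 0.990994
Series availability: 0.990344 × 0.992523 × 0.990994 = 0.9741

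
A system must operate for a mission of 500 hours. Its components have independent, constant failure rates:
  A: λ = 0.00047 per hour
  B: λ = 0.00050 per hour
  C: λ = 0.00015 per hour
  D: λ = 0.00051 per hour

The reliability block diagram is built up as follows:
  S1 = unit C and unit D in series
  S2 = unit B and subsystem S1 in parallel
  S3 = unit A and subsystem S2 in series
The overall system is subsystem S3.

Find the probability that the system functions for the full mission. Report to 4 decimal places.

0.7414

R(A) = exp(−0.00047 × 500) = 0.790571
R(B) = exp(−0.00050 × 500) = 0.778801
R(C) = exp(−0.00015 × 500) = 0.927743
R(D) = exp(−0.00051 × 500) = 0.774916
Series (C and D): 0.927743 × 0.774916 = 0.718923
Parallel (B and [0.718923]): 1 − (1 − 0.778801)(1 − 0.718923) = 0.937826
Series (A and [0.937826]): 0.790571 × 0.937826 = 0.7414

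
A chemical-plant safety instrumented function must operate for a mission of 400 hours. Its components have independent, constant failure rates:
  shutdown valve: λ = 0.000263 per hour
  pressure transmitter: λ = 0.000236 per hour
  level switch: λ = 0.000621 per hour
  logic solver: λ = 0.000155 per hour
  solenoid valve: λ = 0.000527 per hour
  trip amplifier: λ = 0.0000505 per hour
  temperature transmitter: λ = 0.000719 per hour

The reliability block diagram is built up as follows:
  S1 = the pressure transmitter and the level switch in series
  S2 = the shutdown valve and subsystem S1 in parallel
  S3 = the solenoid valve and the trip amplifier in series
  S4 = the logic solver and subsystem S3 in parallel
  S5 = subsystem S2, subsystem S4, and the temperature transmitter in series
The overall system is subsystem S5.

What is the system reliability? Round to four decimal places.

R(shutdown valve) = exp(−0.000263 × 400) = 0.900144
R(pressure transmitter) = exp(−0.000236 × 400) = 0.909919
R(level switch) = exp(−0.000621 × 400) = 0.780048
R(logic solver) = exp(−0.000155 × 400) = 0.939883
R(solenoid valve) = exp(−0.000527 × 400) = 0.809936
R(trip amplifier) = exp(−0.0000505 × 400) = 0.980003
R(temperature transmitter) = exp(−0.000719 × 400) = 0.750062
Series (pressure transmitter and level switch): 0.909919 × 0.780048 = 0.709780
Parallel (shutdown valve and [0.709780]): 1 − (1 − 0.900144)(1 − 0.709780) = 0.971020
Series (solenoid valve and trip amplifier): 0.809936 × 0.980003 = 0.793740
Parallel (logic solver and [0.793740]): 1 − (1 − 0.939883)(1 − 0.793740) = 0.987600
Series ([0.971020], [0.987600], and temperature transmitter): 0.971020 × 0.987600 × 0.750062 = 0.7193

0.7193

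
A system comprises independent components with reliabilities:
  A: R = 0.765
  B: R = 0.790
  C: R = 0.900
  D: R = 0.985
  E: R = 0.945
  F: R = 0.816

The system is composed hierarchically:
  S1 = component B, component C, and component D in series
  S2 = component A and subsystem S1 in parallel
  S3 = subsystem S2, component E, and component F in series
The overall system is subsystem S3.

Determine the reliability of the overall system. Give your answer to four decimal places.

0.7168

Series (B, C, and D): 0.790000 × 0.900000 × 0.985000 = 0.700335
Parallel (A and [0.700335]): 1 − (1 − 0.765000)(1 − 0.700335) = 0.929579
Series ([0.929579], E, and F): 0.929579 × 0.945000 × 0.816000 = 0.7168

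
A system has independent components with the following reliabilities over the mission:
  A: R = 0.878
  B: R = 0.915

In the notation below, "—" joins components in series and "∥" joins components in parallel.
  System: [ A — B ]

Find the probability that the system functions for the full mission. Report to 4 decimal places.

0.8034

Series (A and B): 0.878000 × 0.915000 = 0.8034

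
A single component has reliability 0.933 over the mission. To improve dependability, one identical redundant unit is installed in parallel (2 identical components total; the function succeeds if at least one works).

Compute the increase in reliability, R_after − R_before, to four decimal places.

R_before = 0.933
R_after = 1 − (1 − 0.933)^2 = 0.9955
ΔR = 0.9955 − 0.933 = 0.0625

0.0625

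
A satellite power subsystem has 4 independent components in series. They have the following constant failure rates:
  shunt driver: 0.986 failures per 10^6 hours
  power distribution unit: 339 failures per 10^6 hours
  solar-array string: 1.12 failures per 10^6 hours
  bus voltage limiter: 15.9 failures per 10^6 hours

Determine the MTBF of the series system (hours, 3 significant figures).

2800

Series of exponential components: λ_sys = Σ λ_i
λ_sys = 0.000000986 + 0.000339 + 0.00000112 + 0.0000159 = 3.5701e-04 /h
MTBF = 1 / λ_sys = 2800 h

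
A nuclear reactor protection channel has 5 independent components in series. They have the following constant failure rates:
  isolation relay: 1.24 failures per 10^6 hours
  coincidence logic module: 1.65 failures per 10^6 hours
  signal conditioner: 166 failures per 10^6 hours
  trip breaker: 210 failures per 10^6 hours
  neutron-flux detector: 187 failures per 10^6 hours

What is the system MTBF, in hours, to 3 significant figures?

Series of exponential components: λ_sys = Σ λ_i
λ_sys = 0.00000124 + 0.00000165 + 0.000166 + 0.000210 + 0.000187 = 5.6589e-04 /h
MTBF = 1 / λ_sys = 1770 h

1770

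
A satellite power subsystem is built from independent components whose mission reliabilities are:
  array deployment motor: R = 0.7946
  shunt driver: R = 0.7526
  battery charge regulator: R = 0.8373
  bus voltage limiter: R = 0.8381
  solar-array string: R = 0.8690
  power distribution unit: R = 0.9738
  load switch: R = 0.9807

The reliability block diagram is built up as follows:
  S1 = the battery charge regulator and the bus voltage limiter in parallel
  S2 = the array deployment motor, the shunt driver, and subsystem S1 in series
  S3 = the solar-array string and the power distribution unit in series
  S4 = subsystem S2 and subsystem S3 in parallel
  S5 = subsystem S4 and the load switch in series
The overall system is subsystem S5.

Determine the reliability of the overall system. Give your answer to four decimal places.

Parallel (battery charge regulator and bus voltage limiter): 1 − (1 − 0.837300)(1 − 0.838100) = 0.973659
Series (array deployment motor, shunt driver, and [0.973659]): 0.794600 × 0.752600 × 0.973659 = 0.582264
Series (solar-array string and power distribution unit): 0.869000 × 0.973800 = 0.846232
Parallel ([0.582264] and [0.846232]): 1 − (1 − 0.582264)(1 − 0.846232) = 0.935766
Series ([0.935766] and load switch): 0.935766 × 0.980700 = 0.9177

0.9177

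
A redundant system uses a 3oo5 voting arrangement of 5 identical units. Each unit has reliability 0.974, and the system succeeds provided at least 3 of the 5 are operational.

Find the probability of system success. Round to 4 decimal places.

R = Σ_{i=3}^{5} C(5,i) p^i (1−p)^{5−i} with p = 0.974
C(5,3)·0.974^3·0.026^2 = 0.006246
C(5,4)·0.974^4·0.026^1 = 0.116998
C(5,5)·0.974^5·0.026^0 = 0.876587
Sum = 0.9998

0.9998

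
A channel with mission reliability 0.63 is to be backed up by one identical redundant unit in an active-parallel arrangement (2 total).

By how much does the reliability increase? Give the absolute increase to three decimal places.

R_before = 0.63
R_after = 1 − (1 − 0.63)^2 = 0.863
ΔR = 0.863 − 0.63 = 0.233

0.233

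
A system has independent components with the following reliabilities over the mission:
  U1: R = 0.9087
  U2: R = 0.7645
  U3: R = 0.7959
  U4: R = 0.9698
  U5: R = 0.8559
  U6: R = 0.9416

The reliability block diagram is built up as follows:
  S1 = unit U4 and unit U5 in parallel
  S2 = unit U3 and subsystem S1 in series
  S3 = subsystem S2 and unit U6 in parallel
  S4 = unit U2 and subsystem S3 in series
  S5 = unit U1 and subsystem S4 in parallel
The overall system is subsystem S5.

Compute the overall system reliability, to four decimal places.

0.9777

Parallel (U4 and U5): 1 − (1 − 0.969800)(1 − 0.855900) = 0.995648
Series (U3 and [0.995648]): 0.795900 × 0.995648 = 0.792436
Parallel ([0.792436] and U6): 1 − (1 − 0.792436)(1 − 0.941600) = 0.987878
Series (U2 and [0.987878]): 0.764500 × 0.987878 = 0.755233
Parallel (U1 and [0.755233]): 1 − (1 − 0.908700)(1 − 0.755233) = 0.9777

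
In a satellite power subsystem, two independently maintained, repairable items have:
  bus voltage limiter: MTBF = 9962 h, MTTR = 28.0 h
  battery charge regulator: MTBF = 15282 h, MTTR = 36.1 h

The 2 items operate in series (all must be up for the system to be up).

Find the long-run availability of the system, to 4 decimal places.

A(bus voltage limiter) = MTBF/(MTBF+MTTR) = 9962/(9962+28.0) = 0.997197
A(battery charge regulator) = MTBF/(MTBF+MTTR) = 15282/(15282+36.1) = 0.997643
Series availability: 0.997197 × 0.997643 = 0.9948

0.9948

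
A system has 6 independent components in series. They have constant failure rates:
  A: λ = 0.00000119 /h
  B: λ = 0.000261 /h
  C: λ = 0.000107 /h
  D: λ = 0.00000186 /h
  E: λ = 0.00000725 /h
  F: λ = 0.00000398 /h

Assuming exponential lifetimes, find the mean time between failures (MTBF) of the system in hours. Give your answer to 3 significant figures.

2620

Series of exponential components: λ_sys = Σ λ_i
λ_sys = 0.00000119 + 0.000261 + 0.000107 + 0.00000186 + 0.00000725 + 0.00000398 = 3.8228e-04 /h
MTBF = 1 / λ_sys = 2620 h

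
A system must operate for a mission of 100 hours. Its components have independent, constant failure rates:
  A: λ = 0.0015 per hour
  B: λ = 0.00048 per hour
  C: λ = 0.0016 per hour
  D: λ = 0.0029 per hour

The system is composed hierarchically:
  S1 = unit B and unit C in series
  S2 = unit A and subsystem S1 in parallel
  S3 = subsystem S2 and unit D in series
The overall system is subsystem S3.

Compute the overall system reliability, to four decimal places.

0.7287

R(A) = exp(−0.0015 × 100) = 0.860708
R(B) = exp(−0.00048 × 100) = 0.953134
R(C) = exp(−0.0016 × 100) = 0.852144
R(D) = exp(−0.0029 × 100) = 0.748264
Series (B and C): 0.953134 × 0.852144 = 0.812207
Parallel (A and [0.812207]): 1 − (1 − 0.860708)(1 − 0.812207) = 0.973842
Series ([0.973842] and D): 0.973842 × 0.748264 = 0.7287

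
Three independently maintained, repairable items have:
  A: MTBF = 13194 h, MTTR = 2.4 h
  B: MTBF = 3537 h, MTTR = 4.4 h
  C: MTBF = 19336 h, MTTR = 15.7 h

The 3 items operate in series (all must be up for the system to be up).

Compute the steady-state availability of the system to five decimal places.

A(A) = MTBF/(MTBF+MTTR) = 13194/(13194+2.4) = 0.999818
A(B) = MTBF/(MTBF+MTTR) = 3537/(3537+4.4) = 0.998758
A(C) = MTBF/(MTBF+MTTR) = 19336/(19336+15.7) = 0.999189
Series availability: 0.999818 × 0.998758 × 0.999189 = 0.99777

0.99777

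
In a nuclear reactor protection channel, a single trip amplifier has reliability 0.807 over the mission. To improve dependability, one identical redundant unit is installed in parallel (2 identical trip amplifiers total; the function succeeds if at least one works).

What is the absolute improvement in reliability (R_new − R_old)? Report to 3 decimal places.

R_before = 0.807
R_after = 1 − (1 − 0.807)^2 = 0.963
ΔR = 0.963 − 0.807 = 0.156

0.156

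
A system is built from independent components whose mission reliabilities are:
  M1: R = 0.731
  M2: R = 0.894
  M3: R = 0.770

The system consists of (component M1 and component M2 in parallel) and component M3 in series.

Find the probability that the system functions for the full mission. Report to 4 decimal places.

Parallel (M1 and M2): 1 − (1 − 0.731000)(1 − 0.894000) = 0.971486
Series ([0.971486] and M3): 0.971486 × 0.770000 = 0.7480

0.7480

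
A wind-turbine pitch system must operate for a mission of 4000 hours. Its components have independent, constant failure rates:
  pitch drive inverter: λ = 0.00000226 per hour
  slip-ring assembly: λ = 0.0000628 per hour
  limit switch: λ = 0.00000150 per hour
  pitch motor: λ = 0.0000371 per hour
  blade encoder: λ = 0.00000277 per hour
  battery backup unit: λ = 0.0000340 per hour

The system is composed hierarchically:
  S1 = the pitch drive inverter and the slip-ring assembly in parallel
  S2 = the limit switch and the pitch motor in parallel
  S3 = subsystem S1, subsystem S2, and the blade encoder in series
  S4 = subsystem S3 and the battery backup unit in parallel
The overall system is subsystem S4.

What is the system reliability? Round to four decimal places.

0.9982

R(pitch drive inverter) = exp(−0.00000226 × 4000) = 0.991001
R(slip-ring assembly) = exp(−0.0000628 × 4000) = 0.777867
R(limit switch) = exp(−0.00000150 × 4000) = 0.994018
R(pitch motor) = exp(−0.0000371 × 4000) = 0.862086
R(blade encoder) = exp(−0.00000277 × 4000) = 0.988981
R(battery backup unit) = exp(−0.0000340 × 4000) = 0.872843
Parallel (pitch drive inverter and slip-ring assembly): 1 − (1 − 0.991001)(1 − 0.777867) = 0.998001
Parallel (limit switch and pitch motor): 1 − (1 − 0.994018)(1 − 0.862086) = 0.999175
Series ([0.998001], [0.999175], and blade encoder): 0.998001 × 0.999175 × 0.988981 = 0.986190
Parallel ([0.986190] and battery backup unit): 1 − (1 − 0.986190)(1 − 0.872843) = 0.9982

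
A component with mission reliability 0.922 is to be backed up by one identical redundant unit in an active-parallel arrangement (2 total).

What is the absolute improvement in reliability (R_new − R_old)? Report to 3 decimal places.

R_before = 0.922
R_after = 1 − (1 − 0.922)^2 = 0.994
ΔR = 0.994 − 0.922 = 0.072

0.072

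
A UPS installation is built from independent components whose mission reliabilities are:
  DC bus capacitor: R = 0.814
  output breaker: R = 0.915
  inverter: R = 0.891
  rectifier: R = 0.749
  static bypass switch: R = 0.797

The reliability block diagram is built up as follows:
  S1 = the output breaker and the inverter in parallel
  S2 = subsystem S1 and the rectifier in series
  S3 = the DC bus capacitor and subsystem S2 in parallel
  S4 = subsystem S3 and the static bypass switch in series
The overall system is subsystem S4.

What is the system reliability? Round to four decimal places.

0.7588

Parallel (output breaker and inverter): 1 − (1 − 0.915000)(1 − 0.891000) = 0.990735
Series ([0.990735] and rectifier): 0.990735 × 0.749000 = 0.742061
Parallel (DC bus capacitor and [0.742061]): 1 − (1 − 0.814000)(1 − 0.742061) = 0.952023
Series ([0.952023] and static bypass switch): 0.952023 × 0.797000 = 0.7588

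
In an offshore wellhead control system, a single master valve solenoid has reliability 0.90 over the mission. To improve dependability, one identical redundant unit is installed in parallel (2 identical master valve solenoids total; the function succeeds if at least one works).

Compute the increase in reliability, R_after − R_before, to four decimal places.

R_before = 0.90
R_after = 1 − (1 − 0.90)^2 = 0.9900
ΔR = 0.9900 − 0.90 = 0.0900

0.0900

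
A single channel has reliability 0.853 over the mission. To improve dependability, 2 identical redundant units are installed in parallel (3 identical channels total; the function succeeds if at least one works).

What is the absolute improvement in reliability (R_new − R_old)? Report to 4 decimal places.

R_before = 0.853
R_after = 1 − (1 − 0.853)^3 = 0.9968
ΔR = 0.9968 − 0.853 = 0.1438

0.1438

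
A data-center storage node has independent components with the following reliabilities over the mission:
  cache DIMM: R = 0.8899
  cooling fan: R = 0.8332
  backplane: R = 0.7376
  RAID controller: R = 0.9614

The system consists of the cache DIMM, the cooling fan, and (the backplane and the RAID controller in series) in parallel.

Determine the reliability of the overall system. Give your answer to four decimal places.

Series (backplane and RAID controller): 0.737600 × 0.961400 = 0.709129
Parallel (cache DIMM, cooling fan, and [0.709129]): 1 − (1 − 0.889900)(1 − 0.833200)(1 − 0.709129) = 0.9947

0.9947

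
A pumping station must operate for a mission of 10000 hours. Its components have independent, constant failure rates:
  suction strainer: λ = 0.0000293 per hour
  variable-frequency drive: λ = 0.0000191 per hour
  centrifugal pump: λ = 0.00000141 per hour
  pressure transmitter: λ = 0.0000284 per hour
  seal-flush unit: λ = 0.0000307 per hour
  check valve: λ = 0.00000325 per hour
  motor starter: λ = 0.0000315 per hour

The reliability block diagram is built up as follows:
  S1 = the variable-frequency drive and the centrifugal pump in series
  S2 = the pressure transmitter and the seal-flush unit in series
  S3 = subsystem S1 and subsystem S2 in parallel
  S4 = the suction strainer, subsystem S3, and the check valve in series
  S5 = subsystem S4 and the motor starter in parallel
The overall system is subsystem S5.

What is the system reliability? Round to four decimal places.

R(suction strainer) = exp(−0.0000293 × 10000) = 0.746022
R(variable-frequency drive) = exp(−0.0000191 × 10000) = 0.826133
R(centrifugal pump) = exp(−0.00000141 × 10000) = 0.985999
R(pressure transmitter) = exp(−0.0000284 × 10000) = 0.752767
R(seal-flush unit) = exp(−0.0000307 × 10000) = 0.735651
R(check valve) = exp(−0.00000325 × 10000) = 0.968022
R(motor starter) = exp(−0.0000315 × 10000) = 0.729789
Series (variable-frequency drive and centrifugal pump): 0.826133 × 0.985999 = 0.814566
Series (pressure transmitter and seal-flush unit): 0.752767 × 0.735651 = 0.553774
Parallel ([0.814566] and [0.553774]): 1 − (1 − 0.814566)(1 − 0.553774) = 0.917255
Series (suction strainer, [0.917255], and check valve): 0.746022 × 0.917255 × 0.968022 = 0.662410
Parallel ([0.662410] and motor starter): 1 − (1 − 0.662410)(1 − 0.729789) = 0.9088

0.9088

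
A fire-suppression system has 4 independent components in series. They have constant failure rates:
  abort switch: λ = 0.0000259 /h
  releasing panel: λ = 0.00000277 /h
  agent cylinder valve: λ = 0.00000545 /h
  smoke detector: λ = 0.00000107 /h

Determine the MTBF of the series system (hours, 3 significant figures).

28400

Series of exponential components: λ_sys = Σ λ_i
λ_sys = 0.0000259 + 0.00000277 + 0.00000545 + 0.00000107 = 3.5190e-05 /h
MTBF = 1 / λ_sys = 28400 h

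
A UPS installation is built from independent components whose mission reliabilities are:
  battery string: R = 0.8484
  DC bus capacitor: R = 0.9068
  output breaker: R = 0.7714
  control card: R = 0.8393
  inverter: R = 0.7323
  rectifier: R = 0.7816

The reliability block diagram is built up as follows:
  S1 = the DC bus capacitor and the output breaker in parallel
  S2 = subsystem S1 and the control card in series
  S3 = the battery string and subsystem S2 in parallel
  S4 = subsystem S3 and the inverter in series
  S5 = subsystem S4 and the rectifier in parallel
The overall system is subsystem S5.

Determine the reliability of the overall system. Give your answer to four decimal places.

0.9372

Parallel (DC bus capacitor and output breaker): 1 − (1 − 0.906800)(1 − 0.771400) = 0.978694
Series ([0.978694] and control card): 0.978694 × 0.839300 = 0.821418
Parallel (battery string and [0.821418]): 1 − (1 − 0.848400)(1 − 0.821418) = 0.972927
Series ([0.972927] and inverter): 0.972927 × 0.732300 = 0.712474
Parallel ([0.712474] and rectifier): 1 − (1 − 0.712474)(1 − 0.781600) = 0.9372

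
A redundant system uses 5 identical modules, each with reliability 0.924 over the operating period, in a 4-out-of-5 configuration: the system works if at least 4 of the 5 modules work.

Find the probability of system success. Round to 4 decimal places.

0.9505

R = Σ_{i=4}^{5} C(5,i) p^i (1−p)^{5−i} with p = 0.924
C(5,4)·0.924^4·0.076^1 = 0.276995
C(5,5)·0.924^5·0.076^0 = 0.673535
Sum = 0.9505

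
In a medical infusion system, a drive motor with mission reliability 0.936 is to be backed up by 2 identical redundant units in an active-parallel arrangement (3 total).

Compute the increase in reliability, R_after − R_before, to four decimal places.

R_before = 0.936
R_after = 1 − (1 − 0.936)^3 = 0.9997
ΔR = 0.9997 − 0.936 = 0.0637

0.0637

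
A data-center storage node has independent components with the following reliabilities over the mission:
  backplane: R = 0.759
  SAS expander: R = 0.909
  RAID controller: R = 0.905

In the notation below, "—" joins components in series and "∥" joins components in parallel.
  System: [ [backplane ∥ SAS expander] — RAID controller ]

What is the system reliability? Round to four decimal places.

Parallel (backplane and SAS expander): 1 − (1 − 0.759000)(1 − 0.909000) = 0.978069
Series ([0.978069] and RAID controller): 0.978069 × 0.905000 = 0.8852

0.8852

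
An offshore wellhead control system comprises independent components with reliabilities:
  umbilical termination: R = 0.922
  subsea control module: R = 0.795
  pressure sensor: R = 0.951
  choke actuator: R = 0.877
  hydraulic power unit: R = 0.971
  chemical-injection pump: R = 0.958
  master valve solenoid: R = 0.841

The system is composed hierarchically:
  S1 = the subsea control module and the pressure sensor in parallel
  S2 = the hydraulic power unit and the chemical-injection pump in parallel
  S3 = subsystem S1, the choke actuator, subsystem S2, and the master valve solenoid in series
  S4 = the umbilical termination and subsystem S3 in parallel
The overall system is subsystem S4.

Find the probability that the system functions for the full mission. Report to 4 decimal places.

0.9789

Parallel (subsea control module and pressure sensor): 1 − (1 − 0.795000)(1 − 0.951000) = 0.989955
Parallel (hydraulic power unit and chemical-injection pump): 1 − (1 − 0.971000)(1 − 0.958000) = 0.998782
Series ([0.989955], choke actuator, [0.998782], and master valve solenoid): 0.989955 × 0.877000 × 0.998782 × 0.841000 = 0.729259
Parallel (umbilical termination and [0.729259]): 1 − (1 − 0.922000)(1 − 0.729259) = 0.9789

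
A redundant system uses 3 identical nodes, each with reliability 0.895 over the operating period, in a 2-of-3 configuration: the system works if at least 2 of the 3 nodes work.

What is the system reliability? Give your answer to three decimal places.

0.969

R = Σ_{i=2}^{3} C(3,i) p^i (1−p)^{3−i} with p = 0.895
C(3,2)·0.895^2·0.105^1 = 0.25232
C(3,3)·0.895^3·0.105^0 = 0.71692
Sum = 0.969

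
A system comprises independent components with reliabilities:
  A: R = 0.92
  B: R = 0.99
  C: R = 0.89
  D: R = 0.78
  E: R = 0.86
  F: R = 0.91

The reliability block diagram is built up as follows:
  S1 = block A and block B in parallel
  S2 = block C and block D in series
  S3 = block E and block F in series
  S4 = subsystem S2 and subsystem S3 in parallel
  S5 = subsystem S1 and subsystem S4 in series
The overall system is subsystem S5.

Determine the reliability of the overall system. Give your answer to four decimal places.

Parallel (A and B): 1 − (1 − 0.920000)(1 − 0.990000) = 0.999200
Series (C and D): 0.890000 × 0.780000 = 0.694200
Series (E and F): 0.860000 × 0.910000 = 0.782600
Parallel ([0.694200] and [0.782600]): 1 − (1 − 0.694200)(1 − 0.782600) = 0.933519
Series ([0.999200] and [0.933519]): 0.999200 × 0.933519 = 0.9328

0.9328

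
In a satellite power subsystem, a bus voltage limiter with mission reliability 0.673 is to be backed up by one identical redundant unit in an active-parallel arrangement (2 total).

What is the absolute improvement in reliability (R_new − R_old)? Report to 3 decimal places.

R_before = 0.673
R_after = 1 − (1 − 0.673)^2 = 0.893
ΔR = 0.893 − 0.673 = 0.220

0.220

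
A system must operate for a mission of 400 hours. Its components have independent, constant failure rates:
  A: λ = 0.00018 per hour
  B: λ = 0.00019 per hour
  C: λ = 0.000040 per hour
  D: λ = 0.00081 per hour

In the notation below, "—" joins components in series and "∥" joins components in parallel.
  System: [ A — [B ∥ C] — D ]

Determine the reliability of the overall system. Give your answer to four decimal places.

0.6722

R(A) = exp(−0.00018 × 400) = 0.930531
R(B) = exp(−0.00019 × 400) = 0.926816
R(C) = exp(−0.000040 × 400) = 0.984127
R(D) = exp(−0.00081 × 400) = 0.723250
Parallel (B and C): 1 − (1 − 0.926816)(1 − 0.984127) = 0.998838
Series (A, [0.998838], and D): 0.930531 × 0.998838 × 0.723250 = 0.6722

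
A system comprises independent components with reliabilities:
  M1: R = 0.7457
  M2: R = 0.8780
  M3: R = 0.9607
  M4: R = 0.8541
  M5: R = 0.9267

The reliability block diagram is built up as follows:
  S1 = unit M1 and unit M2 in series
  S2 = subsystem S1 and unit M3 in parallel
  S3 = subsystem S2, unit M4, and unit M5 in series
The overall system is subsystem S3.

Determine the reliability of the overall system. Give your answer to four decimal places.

Series (M1 and M2): 0.745700 × 0.878000 = 0.654725
Parallel ([0.654725] and M3): 1 − (1 − 0.654725)(1 − 0.960700) = 0.986431
Series ([0.986431], M4, and M5): 0.986431 × 0.854100 × 0.926700 = 0.7808

0.7808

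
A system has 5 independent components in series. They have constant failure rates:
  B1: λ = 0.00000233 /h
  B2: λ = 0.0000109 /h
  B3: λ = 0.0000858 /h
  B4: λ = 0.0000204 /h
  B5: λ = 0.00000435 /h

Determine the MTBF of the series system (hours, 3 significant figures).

Series of exponential components: λ_sys = Σ λ_i
λ_sys = 0.00000233 + 0.0000109 + 0.0000858 + 0.0000204 + 0.00000435 = 1.2378e-04 /h
MTBF = 1 / λ_sys = 8080 h

8080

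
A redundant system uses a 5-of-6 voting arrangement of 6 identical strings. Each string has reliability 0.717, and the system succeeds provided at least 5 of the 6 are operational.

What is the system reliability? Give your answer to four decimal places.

R = Σ_{i=5}^{6} C(6,i) p^i (1−p)^{6−i} with p = 0.717
C(6,5)·0.717^5·0.283^1 = 0.321761
C(6,6)·0.717^6·0.283^0 = 0.135867
Sum = 0.4576

0.4576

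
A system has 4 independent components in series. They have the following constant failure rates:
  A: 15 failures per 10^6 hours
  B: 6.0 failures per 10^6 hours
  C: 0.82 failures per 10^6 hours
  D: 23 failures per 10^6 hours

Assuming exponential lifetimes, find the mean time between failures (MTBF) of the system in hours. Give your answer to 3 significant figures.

22300

Series of exponential components: λ_sys = Σ λ_i
λ_sys = 0.000015 + 0.0000060 + 0.00000082 + 0.000023 = 4.4820e-05 /h
MTBF = 1 / λ_sys = 22300 h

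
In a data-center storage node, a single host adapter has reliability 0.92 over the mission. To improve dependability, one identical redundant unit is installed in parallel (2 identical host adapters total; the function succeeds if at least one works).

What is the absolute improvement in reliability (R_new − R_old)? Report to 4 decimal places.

R_before = 0.92
R_after = 1 − (1 − 0.92)^2 = 0.9936
ΔR = 0.9936 − 0.92 = 0.0736

0.0736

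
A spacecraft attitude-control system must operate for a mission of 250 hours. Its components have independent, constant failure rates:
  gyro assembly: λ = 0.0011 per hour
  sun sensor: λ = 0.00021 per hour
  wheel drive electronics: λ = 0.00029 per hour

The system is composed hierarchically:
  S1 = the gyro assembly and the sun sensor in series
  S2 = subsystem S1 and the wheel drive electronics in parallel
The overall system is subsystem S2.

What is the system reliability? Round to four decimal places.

0.9805

R(gyro assembly) = exp(−0.0011 × 250) = 0.759572
R(sun sensor) = exp(−0.00021 × 250) = 0.948854
R(wheel drive electronics) = exp(−0.00029 × 250) = 0.930066
Series (gyro assembly and sun sensor): 0.759572 × 0.948854 = 0.720723
Parallel ([0.720723] and wheel drive electronics): 1 − (1 − 0.720723)(1 − 0.930066) = 0.9805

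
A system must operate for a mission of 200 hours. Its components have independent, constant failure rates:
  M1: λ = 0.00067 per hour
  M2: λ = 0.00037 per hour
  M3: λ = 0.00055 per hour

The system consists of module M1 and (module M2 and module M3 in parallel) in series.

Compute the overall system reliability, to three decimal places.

R(M1) = exp(−0.00067 × 200) = 0.87459
R(M2) = exp(−0.00037 × 200) = 0.92867
R(M3) = exp(−0.00055 × 200) = 0.89583
Parallel (M2 and M3): 1 − (1 − 0.92867)(1 − 0.89583) = 0.99257
Series (M1 and [0.99257]): 0.87459 × 0.99257 = 0.868

0.868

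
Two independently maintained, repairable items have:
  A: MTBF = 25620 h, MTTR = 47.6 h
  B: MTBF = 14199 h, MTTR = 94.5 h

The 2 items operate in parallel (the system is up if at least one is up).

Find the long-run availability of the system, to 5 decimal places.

0.99999

A(A) = MTBF/(MTBF+MTTR) = 25620/(25620+47.6) = 0.998146
A(B) = MTBF/(MTBF+MTTR) = 14199/(14199+94.5) = 0.993389
Parallel availability: 1 − (1 − 0.998146)(1 − 0.993389) = 0.99999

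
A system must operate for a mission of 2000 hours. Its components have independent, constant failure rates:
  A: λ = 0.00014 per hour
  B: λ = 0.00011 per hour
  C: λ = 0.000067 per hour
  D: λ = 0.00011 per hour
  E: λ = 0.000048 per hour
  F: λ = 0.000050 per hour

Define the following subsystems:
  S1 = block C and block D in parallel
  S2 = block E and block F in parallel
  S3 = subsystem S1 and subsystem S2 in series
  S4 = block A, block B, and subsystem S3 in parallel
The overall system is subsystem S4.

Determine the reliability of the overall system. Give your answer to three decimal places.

R(A) = exp(−0.00014 × 2000) = 0.75578
R(B) = exp(−0.00011 × 2000) = 0.80252
R(C) = exp(−0.000067 × 2000) = 0.87459
R(D) = exp(−0.00011 × 2000) = 0.80252
R(E) = exp(−0.000048 × 2000) = 0.90846
R(F) = exp(−0.000050 × 2000) = 0.90484
Parallel (C and D): 1 − (1 − 0.87459)(1 − 0.80252) = 0.97523
Parallel (E and F): 1 − (1 − 0.90846)(1 − 0.90484) = 0.99129
Series ([0.97523] and [0.99129]): 0.97523 × 0.99129 = 0.96674
Parallel (A, B, and [0.96674]): 1 − (1 − 0.75578)(1 − 0.80252)(1 − 0.96674) = 0.998

0.998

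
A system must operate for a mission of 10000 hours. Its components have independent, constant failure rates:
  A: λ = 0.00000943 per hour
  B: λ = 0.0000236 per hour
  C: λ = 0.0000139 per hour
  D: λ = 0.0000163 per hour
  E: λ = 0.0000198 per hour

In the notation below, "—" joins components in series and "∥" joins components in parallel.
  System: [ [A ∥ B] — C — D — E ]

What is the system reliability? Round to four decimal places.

0.5951

R(A) = exp(−0.00000943 × 10000) = 0.910010
R(B) = exp(−0.0000236 × 10000) = 0.789781
R(C) = exp(−0.0000139 × 10000) = 0.870228
R(D) = exp(−0.0000163 × 10000) = 0.849591
R(E) = exp(−0.0000198 × 10000) = 0.820370
Parallel (A and B): 1 − (1 − 0.910010)(1 − 0.789781) = 0.981082
Series ([0.981082], C, D, and E): 0.981082 × 0.870228 × 0.849591 × 0.820370 = 0.5951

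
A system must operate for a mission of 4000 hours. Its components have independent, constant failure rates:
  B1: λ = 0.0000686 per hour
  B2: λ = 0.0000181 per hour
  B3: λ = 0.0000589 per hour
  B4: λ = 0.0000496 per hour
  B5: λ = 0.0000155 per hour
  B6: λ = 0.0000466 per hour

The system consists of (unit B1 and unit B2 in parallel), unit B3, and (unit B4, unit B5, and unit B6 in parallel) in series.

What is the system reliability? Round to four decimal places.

R(B1) = exp(−0.0000686 × 4000) = 0.760028
R(B2) = exp(−0.0000181 × 4000) = 0.930159
R(B3) = exp(−0.0000589 × 4000) = 0.790097
R(B4) = exp(−0.0000496 × 4000) = 0.820042
R(B5) = exp(−0.0000155 × 4000) = 0.939883
R(B6) = exp(−0.0000466 × 4000) = 0.829942
Parallel (B1 and B2): 1 − (1 − 0.760028)(1 − 0.930159) = 0.983240
Parallel (B4, B5, and B6): 1 − (1 − 0.820042)(1 − 0.939883)(1 − 0.829942) = 0.998160
Series ([0.983240], B3, and [0.998160]): 0.983240 × 0.790097 × 0.998160 = 0.7754

0.7754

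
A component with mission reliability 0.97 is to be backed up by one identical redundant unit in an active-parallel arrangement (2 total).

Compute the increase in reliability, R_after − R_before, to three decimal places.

0.029

R_before = 0.97
R_after = 1 − (1 − 0.97)^2 = 0.999
ΔR = 0.999 − 0.97 = 0.029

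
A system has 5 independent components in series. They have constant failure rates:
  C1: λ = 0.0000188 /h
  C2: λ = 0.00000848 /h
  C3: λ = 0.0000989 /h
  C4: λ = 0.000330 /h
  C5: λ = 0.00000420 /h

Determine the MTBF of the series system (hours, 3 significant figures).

Series of exponential components: λ_sys = Σ λ_i
λ_sys = 0.0000188 + 0.00000848 + 0.0000989 + 0.000330 + 0.00000420 = 4.6038e-04 /h
MTBF = 1 / λ_sys = 2170 h

2170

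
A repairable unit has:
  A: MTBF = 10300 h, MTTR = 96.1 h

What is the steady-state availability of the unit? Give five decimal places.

A(A) = MTBF/(MTBF+MTTR) = 10300/(10300+96.1) = 0.99076

0.99076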